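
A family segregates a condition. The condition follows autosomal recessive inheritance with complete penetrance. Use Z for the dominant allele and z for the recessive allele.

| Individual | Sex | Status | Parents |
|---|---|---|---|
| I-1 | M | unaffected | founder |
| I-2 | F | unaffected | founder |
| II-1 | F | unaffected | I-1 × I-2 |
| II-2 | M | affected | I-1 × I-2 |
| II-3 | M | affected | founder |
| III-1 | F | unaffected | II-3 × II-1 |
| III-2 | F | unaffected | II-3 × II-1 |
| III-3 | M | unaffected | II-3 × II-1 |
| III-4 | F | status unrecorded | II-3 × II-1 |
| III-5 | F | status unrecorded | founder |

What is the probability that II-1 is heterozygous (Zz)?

I-1 is unaffected so carries Z and passed z to II-2 (zz), so I-1 is Zz.
I-2 is unaffected so carries Z and passed z to II-2 (zz), so I-2 is Zz.
Their cross gives offspring ratios 1/4 ZZ : 1/2 Zz : 1/4 zz. Conditioning on II-1 being unaffected, P(Zz) = 1/2 / 3/4 = 2/3 before taking II-1's own offspring into account.
II-3 is affected, so II-3 is zz.
Now use II-1's offspring. Probability of each recorded status — unaffected daughter III-1: 1/2 if II-1 is Zz, 1 if ZZ; unaffected daughter III-2: 1/2 if II-1 is Zz, 1 if ZZ; unaffected son III-3: 1/2 if II-1 is Zz, 1 if ZZ. (III-4: equally likely either way, so uninformative.)
Bayes: P(Zz) = 2/3·1/8 / (2/3·1/8 + 1/3·1) = 1/5.

1/5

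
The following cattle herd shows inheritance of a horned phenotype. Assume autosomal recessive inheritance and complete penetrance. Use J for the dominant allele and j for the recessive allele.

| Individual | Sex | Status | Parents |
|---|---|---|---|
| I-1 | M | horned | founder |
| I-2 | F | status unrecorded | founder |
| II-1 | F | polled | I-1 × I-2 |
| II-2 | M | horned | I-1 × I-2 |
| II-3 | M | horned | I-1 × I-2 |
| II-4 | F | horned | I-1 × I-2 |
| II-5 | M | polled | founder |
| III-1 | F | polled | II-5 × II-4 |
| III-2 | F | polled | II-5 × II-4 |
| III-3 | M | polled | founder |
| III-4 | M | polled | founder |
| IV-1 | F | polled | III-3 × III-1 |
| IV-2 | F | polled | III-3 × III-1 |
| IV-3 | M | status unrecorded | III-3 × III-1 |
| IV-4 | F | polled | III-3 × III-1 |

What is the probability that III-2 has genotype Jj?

1

III-2 is polled so carries J and received j from II-4 (jj), so III-2 is Jj, giving P(Jj) = 1.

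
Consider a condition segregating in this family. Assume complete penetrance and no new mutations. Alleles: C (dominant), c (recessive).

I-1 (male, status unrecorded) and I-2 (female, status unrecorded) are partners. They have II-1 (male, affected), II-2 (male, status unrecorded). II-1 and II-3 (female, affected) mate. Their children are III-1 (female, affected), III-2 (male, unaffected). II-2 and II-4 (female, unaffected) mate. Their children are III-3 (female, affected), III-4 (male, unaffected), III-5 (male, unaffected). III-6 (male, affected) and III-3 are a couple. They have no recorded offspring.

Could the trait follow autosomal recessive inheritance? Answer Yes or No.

Under autosomal recessive, III-2 (unaffected, male) cannot arise from II-1 (affected) × II-3 (affected).

No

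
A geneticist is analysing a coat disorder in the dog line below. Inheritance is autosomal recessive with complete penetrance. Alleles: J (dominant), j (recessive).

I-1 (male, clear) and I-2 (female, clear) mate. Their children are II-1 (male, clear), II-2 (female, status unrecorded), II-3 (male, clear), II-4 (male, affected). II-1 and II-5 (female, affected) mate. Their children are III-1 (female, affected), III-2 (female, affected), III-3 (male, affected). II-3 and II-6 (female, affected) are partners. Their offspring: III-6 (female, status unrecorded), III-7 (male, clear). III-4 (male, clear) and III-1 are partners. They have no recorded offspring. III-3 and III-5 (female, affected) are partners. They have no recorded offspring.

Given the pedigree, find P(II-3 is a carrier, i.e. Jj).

1/2

I-1 is clear so carries J and passed j to II-4 (jj), so I-1 is Jj.
I-2 is clear so carries J and passed j to II-4 (jj), so I-2 is Jj.
Their cross gives offspring ratios 1/4 JJ : 1/2 Jj : 1/4 jj. Conditioning on II-3 being clear, P(Jj) = 1/2 / 3/4 = 2/3 before taking II-3's own offspring into account.
II-6 is affected, so II-6 is jj.
Now use II-3's offspring. Probability of each recorded status — clear son III-7: 1/2 if II-3 is Jj, 1 if JJ. (III-6: equally likely either way, so uninformative.)
Bayes: P(Jj) = 2/3·1/2 / (2/3·1/2 + 1/3·1) = 1/2.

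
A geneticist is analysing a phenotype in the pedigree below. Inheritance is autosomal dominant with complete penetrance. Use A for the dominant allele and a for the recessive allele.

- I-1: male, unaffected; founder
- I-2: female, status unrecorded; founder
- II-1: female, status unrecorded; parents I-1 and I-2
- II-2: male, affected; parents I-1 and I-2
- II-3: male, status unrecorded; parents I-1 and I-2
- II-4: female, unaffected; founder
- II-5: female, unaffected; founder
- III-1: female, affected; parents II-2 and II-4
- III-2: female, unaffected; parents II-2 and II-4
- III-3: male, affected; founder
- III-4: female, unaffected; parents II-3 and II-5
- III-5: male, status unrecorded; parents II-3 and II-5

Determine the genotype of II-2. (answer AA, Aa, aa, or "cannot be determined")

From phenotype alone, II-2 is AA or Aa.
II-2 is affected so carries A and received a from I-1 (aa), so II-2 is Aa.

Aa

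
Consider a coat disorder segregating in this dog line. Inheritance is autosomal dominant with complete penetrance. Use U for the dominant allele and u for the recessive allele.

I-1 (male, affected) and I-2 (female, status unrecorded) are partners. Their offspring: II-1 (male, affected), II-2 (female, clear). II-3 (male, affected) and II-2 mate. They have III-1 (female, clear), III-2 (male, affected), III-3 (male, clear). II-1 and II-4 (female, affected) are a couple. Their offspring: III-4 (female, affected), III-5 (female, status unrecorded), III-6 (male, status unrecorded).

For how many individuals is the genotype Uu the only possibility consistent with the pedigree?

3

Obligate heterozygotes: I-1 is affected so carries U and passed u to II-2 (uu), so I-1 is Uu; II-3 is affected so carries U and passed u to III-1 (uu), so II-3 is Uu; III-2 is affected so carries U and received u from II-2 (uu), so III-2 is Uu.
Every other individual is either homozygous by phenotype or has at least one consistent homozygous assignment, so the count is 3.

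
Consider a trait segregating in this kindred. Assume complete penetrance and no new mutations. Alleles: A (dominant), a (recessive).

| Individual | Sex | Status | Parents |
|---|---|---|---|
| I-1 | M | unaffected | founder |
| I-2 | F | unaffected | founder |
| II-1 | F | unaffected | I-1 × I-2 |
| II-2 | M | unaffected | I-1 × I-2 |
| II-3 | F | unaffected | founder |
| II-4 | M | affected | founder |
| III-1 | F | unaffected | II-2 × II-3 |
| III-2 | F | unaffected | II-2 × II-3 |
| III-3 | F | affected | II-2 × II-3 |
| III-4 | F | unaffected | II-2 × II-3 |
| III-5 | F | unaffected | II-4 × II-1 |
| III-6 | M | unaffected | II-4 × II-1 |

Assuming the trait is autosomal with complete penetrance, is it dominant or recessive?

recessive

II-2 and II-3 are both unaffected yet have an affected child III-3. Under dominance, an affected child requires at least one affected parent, so the trait cannot be dominant.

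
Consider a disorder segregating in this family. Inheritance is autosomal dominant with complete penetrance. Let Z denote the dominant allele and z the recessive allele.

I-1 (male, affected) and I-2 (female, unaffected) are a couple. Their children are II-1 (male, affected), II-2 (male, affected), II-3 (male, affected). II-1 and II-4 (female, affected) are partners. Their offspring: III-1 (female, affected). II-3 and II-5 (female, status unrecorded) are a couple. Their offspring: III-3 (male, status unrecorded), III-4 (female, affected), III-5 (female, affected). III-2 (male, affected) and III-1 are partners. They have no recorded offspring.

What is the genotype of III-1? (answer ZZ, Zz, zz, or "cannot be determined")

III-1's phenotype allows ZZ or Zz, and no parent or child forces a single allele at both positions; consistent genotype assignments exist with III-1 as ZZ or Zz.

cannot be determined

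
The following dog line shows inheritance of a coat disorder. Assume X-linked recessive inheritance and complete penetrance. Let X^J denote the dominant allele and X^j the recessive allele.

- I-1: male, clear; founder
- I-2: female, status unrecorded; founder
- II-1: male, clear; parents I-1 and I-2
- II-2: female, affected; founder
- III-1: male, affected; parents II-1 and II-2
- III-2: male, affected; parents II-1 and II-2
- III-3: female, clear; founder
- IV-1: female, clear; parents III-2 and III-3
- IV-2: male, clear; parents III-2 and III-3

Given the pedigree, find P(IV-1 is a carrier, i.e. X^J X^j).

1

IV-1 is clear so carries J and received j from III-2 (X^j Y), so IV-1 is X^J X^j, giving P(X^J X^j) = 1.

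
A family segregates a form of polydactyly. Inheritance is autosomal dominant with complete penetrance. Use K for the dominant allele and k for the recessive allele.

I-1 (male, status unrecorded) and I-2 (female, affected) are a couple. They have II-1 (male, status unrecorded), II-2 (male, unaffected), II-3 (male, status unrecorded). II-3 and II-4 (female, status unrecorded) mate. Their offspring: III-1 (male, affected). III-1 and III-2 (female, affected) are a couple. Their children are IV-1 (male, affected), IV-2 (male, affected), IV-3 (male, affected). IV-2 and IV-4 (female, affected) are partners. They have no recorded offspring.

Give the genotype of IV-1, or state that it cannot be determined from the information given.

IV-1's phenotype allows KK or Kk, and no parent or child forces a single allele at both positions; consistent genotype assignments exist with IV-1 as KK or Kk.

cannot be determined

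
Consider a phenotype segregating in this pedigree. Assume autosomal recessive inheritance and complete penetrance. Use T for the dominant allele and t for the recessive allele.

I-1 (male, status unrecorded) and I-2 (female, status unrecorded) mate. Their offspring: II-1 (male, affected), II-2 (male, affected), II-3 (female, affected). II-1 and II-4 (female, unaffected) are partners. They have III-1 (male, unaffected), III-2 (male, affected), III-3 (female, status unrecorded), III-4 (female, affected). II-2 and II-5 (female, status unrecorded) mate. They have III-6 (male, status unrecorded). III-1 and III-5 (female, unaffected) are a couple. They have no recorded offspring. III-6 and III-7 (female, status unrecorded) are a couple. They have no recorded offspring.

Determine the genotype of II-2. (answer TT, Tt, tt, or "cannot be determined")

tt

II-2 is affected, so II-2 is tt.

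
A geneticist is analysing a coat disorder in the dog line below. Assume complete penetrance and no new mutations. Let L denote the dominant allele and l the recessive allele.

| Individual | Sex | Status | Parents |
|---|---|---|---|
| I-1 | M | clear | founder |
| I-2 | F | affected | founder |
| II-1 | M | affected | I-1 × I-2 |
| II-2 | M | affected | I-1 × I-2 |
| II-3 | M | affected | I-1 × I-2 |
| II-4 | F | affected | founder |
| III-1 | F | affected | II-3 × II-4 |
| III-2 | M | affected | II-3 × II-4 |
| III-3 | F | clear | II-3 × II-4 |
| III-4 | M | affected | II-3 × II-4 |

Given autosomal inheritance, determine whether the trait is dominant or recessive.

II-3 and II-4 are both affected yet have a clear child III-3. Under a recessive model two affected parents are homozygous and every child would be affected, so the trait cannot be recessive.

dominant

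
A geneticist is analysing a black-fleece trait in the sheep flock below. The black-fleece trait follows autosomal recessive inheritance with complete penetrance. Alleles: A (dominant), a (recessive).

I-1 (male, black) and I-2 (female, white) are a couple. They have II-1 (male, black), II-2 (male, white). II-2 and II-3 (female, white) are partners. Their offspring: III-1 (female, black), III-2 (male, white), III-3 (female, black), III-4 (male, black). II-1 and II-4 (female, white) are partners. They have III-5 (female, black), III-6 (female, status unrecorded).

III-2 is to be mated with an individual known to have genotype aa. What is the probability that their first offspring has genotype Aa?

II-2 is white so carries A and received a from I-1 (aa), so II-2 is Aa.
II-3 is white so carries A and passed a to III-1 (aa), so II-3 is Aa.
III-2 is a white offspring of II-2 (Aa) × II-3 (Aa), whose cross gives 1/4 AA : 1/2 Aa : 1/4 aa; conditioning on being white, III-2 is AA with probability 1/3, Aa with probability 2/3.
Summing over parental genotype combinations, P(offspring has genotype Aa) = 1/3·1 + 2/3·1/2 = 2/3.

2/3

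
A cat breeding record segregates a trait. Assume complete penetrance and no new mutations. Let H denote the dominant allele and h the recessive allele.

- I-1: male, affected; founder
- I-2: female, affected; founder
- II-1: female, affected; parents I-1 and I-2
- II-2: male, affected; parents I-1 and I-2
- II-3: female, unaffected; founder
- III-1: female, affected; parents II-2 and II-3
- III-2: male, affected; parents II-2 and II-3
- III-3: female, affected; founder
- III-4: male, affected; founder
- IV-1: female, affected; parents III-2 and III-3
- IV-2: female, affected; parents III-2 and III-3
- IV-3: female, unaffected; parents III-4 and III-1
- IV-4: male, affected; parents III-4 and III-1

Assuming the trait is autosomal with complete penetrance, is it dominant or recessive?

III-4 and III-1 are both affected yet have an unaffected child IV-3. Under a recessive model two affected parents are homozygous and every child would be affected, so the trait cannot be recessive.

dominant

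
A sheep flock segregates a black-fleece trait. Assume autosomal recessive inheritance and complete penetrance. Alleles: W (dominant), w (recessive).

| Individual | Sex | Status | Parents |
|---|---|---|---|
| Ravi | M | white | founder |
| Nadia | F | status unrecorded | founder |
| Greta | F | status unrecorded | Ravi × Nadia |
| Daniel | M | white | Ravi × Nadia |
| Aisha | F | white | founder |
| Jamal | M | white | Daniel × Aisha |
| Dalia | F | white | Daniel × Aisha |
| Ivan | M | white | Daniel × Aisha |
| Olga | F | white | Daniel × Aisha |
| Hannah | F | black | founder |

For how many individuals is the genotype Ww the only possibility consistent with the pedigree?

No individual's genotype is forced to Ww by the pedigree, so the count is 0.

0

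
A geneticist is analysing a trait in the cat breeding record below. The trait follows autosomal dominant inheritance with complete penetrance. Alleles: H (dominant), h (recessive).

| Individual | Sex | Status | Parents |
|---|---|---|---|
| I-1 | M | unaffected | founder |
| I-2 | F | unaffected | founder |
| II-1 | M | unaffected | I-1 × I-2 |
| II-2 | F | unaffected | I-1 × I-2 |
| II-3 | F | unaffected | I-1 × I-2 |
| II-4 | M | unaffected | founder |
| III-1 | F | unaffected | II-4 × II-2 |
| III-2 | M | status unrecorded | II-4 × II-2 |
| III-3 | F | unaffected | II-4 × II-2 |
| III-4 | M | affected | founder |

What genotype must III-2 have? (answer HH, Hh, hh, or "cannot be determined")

hh

From phenotype alone, III-2 is HH or Hh or hh.
III-2 received h from II-4 (hh) and received h from II-2 (hh), so III-2 is hh.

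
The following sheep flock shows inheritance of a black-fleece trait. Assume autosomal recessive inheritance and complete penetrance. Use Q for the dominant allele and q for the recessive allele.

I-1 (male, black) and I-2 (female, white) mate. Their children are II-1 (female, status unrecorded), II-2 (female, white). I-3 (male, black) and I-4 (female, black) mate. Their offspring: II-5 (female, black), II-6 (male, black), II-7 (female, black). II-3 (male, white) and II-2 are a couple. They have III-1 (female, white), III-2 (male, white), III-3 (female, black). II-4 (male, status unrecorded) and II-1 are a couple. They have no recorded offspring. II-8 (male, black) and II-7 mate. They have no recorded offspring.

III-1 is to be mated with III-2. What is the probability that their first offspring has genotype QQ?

II-3 is white so carries Q and passed q to III-3 (qq), so II-3 is Qq.
II-2 is white so carries Q and received q from I-1 (qq), so II-2 is Qq.
III-1 is a white offspring of II-3 (Qq) × II-2 (Qq), whose cross gives 1/4 QQ : 1/2 Qq : 1/4 qq; conditioning on being white, III-1 is QQ with probability 1/3, Qq with probability 2/3.
III-2 is a white offspring of II-3 (Qq) × II-2 (Qq), whose cross gives 1/4 QQ : 1/2 Qq : 1/4 qq; conditioning on being white, III-2 is QQ with probability 1/3, Qq with probability 2/3.
Summing over parental genotype combinations, P(offspring has genotype QQ) = 1/9·1 + 2/9·1/2 + 2/9·1/2 + 4/9·1/4 = 4/9.

4/9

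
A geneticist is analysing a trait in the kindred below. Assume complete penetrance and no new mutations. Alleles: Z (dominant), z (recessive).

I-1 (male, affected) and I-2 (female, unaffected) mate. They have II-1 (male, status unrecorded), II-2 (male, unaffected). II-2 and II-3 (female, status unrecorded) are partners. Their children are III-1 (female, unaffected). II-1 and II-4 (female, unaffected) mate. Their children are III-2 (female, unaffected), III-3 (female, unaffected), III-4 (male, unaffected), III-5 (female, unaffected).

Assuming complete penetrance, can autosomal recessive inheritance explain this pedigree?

Yes

A consistent assignment under autosomal recessive exists: I-1 zz, I-2 ZZ, II-1 Zz, II-2 Zz, II-3 ZZ, II-4 ZZ, III-1 ZZ, III-2 ZZ, III-3 ZZ, III-4 ZZ, III-5 ZZ.
In this assignment every recorded phenotype matches its genotype and every non-founder's genotype is obtainable from its parents' genotypes, so the pedigree is consistent.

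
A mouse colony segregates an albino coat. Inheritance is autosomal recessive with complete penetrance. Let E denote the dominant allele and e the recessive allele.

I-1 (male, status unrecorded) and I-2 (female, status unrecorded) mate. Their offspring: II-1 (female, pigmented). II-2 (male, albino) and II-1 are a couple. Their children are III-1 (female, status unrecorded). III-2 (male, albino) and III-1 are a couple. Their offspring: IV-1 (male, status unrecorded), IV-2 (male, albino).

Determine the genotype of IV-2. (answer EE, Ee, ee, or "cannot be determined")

ee

IV-2 is albino, so IV-2 is ee.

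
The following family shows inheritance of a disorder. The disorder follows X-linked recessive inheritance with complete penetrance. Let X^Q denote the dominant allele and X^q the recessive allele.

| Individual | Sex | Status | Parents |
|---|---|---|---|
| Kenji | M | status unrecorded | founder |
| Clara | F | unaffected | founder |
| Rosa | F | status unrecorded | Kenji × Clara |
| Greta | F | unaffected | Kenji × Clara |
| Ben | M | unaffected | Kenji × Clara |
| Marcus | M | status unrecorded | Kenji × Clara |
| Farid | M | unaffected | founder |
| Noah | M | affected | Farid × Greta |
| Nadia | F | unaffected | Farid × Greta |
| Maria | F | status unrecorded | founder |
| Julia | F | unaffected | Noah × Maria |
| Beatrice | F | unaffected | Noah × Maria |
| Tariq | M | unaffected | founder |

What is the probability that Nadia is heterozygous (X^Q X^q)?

1/2

Farid is unaffected, so Farid is X^Q Y.
Greta is unaffected so carries Q and passed q to Noah (X^q Y), so Greta is X^Q X^q.
Their cross gives offspring ratios 1/2 X^Q X^Q : 1/2 X^Q X^q. Conditioning on Nadia being unaffected, P(X^Q X^q) = 1/2 / 1 = 1/2.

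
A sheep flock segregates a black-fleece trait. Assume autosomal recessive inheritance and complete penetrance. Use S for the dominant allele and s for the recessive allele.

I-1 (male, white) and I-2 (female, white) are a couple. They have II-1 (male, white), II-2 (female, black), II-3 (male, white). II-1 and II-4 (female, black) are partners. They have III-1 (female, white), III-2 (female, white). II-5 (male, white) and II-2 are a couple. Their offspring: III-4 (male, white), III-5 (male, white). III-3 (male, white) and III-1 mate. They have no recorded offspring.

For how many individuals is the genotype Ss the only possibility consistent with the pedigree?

6

Obligate heterozygotes: I-1 is white so carries S and passed s to II-2 (ss), so I-1 is Ss; I-2 is white so carries S and passed s to II-2 (ss), so I-2 is Ss; III-1 is white so carries S and received s from II-4 (ss), so III-1 is Ss; III-2 is white so carries S and received s from II-4 (ss), so III-2 is Ss; III-4 is white so carries S and received s from II-2 (ss), so III-4 is Ss; III-5 is white so carries S and received s from II-2 (ss), so III-5 is Ss.
Every other individual is either homozygous by phenotype or has at least one consistent homozygous assignment, so the count is 6.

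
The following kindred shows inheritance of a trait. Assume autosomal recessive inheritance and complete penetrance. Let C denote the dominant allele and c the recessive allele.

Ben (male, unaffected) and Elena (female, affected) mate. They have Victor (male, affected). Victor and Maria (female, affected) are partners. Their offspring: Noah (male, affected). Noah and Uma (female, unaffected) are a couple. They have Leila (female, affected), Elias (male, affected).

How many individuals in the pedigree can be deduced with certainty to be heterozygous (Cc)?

2

Obligate heterozygotes: Ben is unaffected so carries C and passed c to Victor (cc), so Ben is Cc; Uma is unaffected so carries C and passed c to Leila (cc), so Uma is Cc.
Every other individual is either homozygous by phenotype or has at least one consistent homozygous assignment, so the count is 2.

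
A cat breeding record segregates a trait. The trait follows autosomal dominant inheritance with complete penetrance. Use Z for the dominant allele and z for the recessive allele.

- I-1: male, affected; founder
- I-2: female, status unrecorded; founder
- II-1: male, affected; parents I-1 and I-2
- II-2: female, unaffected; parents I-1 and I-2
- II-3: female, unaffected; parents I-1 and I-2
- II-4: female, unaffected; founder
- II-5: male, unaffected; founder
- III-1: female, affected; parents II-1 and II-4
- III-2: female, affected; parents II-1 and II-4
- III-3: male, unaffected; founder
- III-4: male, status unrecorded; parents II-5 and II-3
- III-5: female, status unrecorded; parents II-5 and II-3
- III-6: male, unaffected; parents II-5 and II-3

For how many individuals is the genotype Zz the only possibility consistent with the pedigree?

Obligate heterozygotes: I-1 is affected so carries Z and passed z to II-2 (zz), so I-1 is Zz; III-1 is affected so carries Z and received z from II-4 (zz), so III-1 is Zz; III-2 is affected so carries Z and received z from II-4 (zz), so III-2 is Zz.
Every other individual is either homozygous by phenotype or has at least one consistent homozygous assignment, so the count is 3.

3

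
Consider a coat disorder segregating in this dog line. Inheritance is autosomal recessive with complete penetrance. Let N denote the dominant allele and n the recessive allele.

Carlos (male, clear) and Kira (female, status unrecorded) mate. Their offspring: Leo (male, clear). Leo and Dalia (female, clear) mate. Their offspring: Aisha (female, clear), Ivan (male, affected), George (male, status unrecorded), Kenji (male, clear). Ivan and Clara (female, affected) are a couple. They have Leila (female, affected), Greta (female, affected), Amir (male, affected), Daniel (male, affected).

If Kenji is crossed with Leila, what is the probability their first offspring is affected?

Leo is clear so carries N and passed n to Ivan (nn), so Leo is Nn.
Dalia is clear so carries N and passed n to Ivan (nn), so Dalia is Nn.
Kenji is a clear offspring of Leo (Nn) × Dalia (Nn), whose cross gives 1/4 NN : 1/2 Nn : 1/4 nn; conditioning on being clear, Kenji is NN with probability 1/3, Nn with probability 2/3.
Leila is affected, so Leila is nn.
Summing over parental genotype combinations, P(offspring is affected) = 2/3·1/2 = 1/3.

1/3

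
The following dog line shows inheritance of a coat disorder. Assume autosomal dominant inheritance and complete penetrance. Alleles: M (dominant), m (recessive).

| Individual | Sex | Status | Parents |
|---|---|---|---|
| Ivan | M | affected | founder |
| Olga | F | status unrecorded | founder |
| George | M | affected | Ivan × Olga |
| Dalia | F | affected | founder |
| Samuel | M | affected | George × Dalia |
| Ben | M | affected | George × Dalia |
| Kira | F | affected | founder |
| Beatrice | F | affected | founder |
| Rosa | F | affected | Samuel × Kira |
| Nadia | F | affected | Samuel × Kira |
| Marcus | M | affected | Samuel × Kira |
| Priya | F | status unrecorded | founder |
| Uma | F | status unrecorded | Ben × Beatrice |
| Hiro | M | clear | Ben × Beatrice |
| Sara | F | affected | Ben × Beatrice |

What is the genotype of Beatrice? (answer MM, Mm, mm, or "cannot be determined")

From phenotype alone, Beatrice is MM or Mm.
Beatrice is affected so carries M and passed m to Hiro (mm), so Beatrice is Mm.

Mm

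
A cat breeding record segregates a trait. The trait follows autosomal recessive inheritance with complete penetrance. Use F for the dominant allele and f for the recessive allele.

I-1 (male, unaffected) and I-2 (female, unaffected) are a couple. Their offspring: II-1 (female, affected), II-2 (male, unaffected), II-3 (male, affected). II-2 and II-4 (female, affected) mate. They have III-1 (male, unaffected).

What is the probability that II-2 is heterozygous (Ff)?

1/2

I-1 is unaffected so carries F and passed f to II-1 (ff), so I-1 is Ff.
I-2 is unaffected so carries F and passed f to II-1 (ff), so I-2 is Ff.
Their cross gives offspring ratios 1/4 FF : 1/2 Ff : 1/4 ff. Conditioning on II-2 being unaffected, P(Ff) = 1/2 / 3/4 = 2/3 before taking II-2's own offspring into account.
II-4 is affected, so II-4 is ff.
Now use II-2's offspring. Probability of each recorded status — unaffected son III-1: 1/2 if II-2 is Ff, 1 if FF.
Bayes: P(Ff) = 2/3·1/2 / (2/3·1/2 + 1/3·1) = 1/2.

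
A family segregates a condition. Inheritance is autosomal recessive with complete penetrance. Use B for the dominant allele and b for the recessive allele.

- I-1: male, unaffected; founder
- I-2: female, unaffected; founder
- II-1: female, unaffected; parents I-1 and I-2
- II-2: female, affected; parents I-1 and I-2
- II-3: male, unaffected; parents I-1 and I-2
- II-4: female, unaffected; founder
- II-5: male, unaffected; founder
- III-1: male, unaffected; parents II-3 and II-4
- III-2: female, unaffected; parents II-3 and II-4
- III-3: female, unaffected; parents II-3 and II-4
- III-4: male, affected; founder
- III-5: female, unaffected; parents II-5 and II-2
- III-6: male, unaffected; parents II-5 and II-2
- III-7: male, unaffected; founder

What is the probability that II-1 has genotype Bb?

2/3

I-1 is unaffected so carries B and passed b to II-2 (bb), so I-1 is Bb.
I-2 is unaffected so carries B and passed b to II-2 (bb), so I-2 is Bb.
Their cross gives offspring ratios 1/4 BB : 1/2 Bb : 1/4 bb. Conditioning on II-1 being unaffected, P(Bb) = 1/2 / 3/4 = 2/3.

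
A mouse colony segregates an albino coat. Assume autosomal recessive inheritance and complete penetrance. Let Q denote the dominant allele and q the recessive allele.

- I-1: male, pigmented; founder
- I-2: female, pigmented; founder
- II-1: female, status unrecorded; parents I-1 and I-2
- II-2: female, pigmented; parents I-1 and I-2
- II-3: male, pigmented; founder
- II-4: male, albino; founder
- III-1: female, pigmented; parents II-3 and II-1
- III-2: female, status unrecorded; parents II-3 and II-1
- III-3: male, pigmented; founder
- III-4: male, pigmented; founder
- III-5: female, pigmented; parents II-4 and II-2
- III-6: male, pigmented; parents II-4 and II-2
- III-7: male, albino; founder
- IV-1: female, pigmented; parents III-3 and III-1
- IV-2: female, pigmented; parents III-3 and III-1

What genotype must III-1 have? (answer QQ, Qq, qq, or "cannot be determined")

III-1's phenotype allows QQ or Qq, and no parent or child forces a single allele at both positions; consistent genotype assignments exist with III-1 as QQ or Qq.

cannot be determined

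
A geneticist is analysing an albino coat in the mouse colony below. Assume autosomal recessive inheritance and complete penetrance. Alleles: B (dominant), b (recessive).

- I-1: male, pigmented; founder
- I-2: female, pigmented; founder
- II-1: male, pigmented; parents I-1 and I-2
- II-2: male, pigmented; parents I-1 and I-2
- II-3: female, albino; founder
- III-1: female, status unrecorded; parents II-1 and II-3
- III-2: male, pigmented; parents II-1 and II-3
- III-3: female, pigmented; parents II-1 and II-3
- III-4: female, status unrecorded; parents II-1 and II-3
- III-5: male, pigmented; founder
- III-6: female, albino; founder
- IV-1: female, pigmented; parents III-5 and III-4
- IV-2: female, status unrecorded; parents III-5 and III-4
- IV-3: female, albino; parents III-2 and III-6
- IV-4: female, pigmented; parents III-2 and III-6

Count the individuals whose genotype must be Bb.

Obligate heterozygotes: III-2 is pigmented so carries B and received b from II-3 (bb), so III-2 is Bb; III-3 is pigmented so carries B and received b from II-3 (bb), so III-3 is Bb; IV-4 is pigmented so carries B and received b from III-6 (bb), so IV-4 is Bb.
Every other individual is either homozygous by phenotype or has at least one consistent homozygous assignment, so the count is 3.

3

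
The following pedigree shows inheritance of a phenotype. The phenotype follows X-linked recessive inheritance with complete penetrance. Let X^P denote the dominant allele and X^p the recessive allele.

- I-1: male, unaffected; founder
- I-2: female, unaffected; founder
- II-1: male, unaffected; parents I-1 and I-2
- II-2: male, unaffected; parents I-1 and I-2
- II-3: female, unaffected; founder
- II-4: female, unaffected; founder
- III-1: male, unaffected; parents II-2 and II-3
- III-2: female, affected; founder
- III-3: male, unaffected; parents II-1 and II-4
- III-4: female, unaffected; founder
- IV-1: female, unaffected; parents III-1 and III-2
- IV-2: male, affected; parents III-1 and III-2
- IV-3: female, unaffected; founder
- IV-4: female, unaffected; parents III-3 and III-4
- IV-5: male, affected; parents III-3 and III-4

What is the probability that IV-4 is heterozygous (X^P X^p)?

1/2

III-3 is unaffected, so III-3 is X^P Y.
III-4 is unaffected so carries P and passed p to IV-5 (X^p Y), so III-4 is X^P X^p.
Their cross gives offspring ratios 1/2 X^P X^P : 1/2 X^P X^p. Conditioning on IV-4 being unaffected, P(X^P X^p) = 1/2 / 1 = 1/2.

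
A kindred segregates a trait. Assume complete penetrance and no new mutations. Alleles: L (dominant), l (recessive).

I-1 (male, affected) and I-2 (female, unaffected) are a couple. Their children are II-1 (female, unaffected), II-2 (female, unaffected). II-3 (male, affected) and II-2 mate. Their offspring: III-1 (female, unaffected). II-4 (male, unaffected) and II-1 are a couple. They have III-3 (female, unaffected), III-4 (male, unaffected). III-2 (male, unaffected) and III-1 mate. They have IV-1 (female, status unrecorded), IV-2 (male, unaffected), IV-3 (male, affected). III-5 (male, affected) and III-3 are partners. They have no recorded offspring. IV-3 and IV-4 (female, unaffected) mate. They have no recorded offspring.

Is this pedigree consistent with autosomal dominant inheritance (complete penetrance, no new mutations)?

Under autosomal dominant, IV-3 (affected, male) cannot arise from III-2 (unaffected) × III-1 (unaffected).

No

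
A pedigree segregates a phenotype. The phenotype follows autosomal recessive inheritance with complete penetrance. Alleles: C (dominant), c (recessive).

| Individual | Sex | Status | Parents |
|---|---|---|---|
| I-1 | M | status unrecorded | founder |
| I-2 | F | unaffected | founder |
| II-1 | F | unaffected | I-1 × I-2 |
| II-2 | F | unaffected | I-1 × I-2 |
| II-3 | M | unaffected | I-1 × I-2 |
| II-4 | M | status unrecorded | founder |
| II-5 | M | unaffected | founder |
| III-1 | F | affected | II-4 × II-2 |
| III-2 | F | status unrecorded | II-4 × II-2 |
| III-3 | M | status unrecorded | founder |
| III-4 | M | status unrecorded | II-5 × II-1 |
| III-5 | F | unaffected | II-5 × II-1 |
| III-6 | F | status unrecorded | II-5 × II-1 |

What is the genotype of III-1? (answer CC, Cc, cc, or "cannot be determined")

cc

III-1 is affected, so III-1 is cc.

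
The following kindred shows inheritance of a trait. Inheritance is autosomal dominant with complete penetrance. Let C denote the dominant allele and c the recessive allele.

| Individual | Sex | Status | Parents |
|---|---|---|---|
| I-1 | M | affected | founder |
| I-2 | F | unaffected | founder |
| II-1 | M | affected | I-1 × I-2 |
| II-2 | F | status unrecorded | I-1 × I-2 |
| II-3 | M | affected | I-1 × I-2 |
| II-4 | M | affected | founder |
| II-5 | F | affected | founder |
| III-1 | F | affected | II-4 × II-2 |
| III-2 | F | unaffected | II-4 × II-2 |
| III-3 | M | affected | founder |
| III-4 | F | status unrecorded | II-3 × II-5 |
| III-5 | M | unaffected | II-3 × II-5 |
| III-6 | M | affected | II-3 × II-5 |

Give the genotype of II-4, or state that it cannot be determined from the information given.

From phenotype alone, II-4 is CC or Cc.
II-4 is affected so carries C and passed c to III-2 (cc), so II-4 is Cc.

Cc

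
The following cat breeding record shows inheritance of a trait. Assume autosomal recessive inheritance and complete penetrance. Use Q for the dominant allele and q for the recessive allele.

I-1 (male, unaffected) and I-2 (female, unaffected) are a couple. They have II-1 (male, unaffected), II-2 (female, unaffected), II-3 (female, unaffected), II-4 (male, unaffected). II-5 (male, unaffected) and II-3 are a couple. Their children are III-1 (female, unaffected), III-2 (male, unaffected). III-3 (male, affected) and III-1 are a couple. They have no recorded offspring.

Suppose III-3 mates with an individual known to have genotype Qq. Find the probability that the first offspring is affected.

1/2

III-3 is affected, so III-3 is qq.
The cross gives 1/2 Qq : 1/2 qq, so P(offspring is affected) = 1/2.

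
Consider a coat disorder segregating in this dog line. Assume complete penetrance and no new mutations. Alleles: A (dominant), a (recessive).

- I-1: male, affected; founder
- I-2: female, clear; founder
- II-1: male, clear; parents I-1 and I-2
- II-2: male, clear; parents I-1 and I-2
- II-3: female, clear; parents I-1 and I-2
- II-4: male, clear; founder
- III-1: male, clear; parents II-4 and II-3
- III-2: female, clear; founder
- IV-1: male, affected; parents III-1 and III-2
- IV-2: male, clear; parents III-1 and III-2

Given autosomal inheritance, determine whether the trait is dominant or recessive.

recessive

III-1 and III-2 are both clear yet have an affected child IV-1. Under dominance, an affected child requires at least one affected parent, so the trait cannot be dominant.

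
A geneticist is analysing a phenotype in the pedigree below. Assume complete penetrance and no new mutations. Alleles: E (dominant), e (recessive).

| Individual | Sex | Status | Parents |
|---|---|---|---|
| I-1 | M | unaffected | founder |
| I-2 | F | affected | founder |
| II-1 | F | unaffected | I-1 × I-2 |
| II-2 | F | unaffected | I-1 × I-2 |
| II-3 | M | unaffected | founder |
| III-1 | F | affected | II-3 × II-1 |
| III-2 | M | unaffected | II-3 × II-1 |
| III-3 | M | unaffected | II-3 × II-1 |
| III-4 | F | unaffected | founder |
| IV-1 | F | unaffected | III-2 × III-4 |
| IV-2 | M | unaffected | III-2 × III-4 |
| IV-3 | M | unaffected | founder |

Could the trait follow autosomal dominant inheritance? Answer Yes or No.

Under autosomal dominant, III-1 (affected, female) cannot arise from II-3 (unaffected) × II-1 (unaffected).

No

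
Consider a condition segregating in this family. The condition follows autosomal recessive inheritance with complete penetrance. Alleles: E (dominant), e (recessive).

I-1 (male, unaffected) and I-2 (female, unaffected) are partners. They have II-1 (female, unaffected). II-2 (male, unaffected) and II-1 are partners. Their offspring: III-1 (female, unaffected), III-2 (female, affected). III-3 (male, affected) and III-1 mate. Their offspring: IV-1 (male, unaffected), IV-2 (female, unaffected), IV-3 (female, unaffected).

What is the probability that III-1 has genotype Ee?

II-2 is unaffected so carries E and passed e to III-2 (ee), so II-2 is Ee.
II-1 is unaffected so carries E and passed e to III-2 (ee), so II-1 is Ee.
Their cross gives offspring ratios 1/4 EE : 1/2 Ee : 1/4 ee. Conditioning on III-1 being unaffected, P(Ee) = 1/2 / 3/4 = 2/3 before taking III-1's own offspring into account.
III-3 is affected, so III-3 is ee.
Now use III-1's offspring. Probability of each recorded status — unaffected son IV-1: 1/2 if III-1 is Ee, 1 if EE; unaffected daughter IV-2: 1/2 if III-1 is Ee, 1 if EE; unaffected daughter IV-3: 1/2 if III-1 is Ee, 1 if EE.
Bayes: P(Ee) = 2/3·1/8 / (2/3·1/8 + 1/3·1) = 1/5.

1/5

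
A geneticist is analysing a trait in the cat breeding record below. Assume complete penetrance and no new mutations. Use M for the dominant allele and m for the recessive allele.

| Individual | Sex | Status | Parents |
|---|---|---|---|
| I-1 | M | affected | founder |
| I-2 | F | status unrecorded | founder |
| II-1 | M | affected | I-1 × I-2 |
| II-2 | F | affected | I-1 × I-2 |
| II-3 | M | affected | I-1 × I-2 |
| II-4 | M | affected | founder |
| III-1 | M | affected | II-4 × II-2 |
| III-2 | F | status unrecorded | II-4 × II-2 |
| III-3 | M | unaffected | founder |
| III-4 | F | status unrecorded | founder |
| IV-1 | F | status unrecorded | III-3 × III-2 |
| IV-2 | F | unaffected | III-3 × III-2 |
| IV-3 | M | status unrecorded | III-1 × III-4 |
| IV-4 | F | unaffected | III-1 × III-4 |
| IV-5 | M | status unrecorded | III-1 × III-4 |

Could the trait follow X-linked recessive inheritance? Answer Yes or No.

A consistent assignment under X-linked recessive exists: I-1 X^m Y, I-2 X^M X^m, II-1 X^m Y, II-2 X^m X^m, II-3 X^m Y, II-4 X^m Y, III-1 X^m Y, III-2 X^m X^m, III-3 X^M Y, III-4 X^M X^M, IV-1 X^M X^m, IV-2 X^M X^m, IV-3 X^M Y, IV-4 X^M X^m, IV-5 X^M Y.
In this assignment every recorded phenotype matches its genotype and every non-founder's genotype is obtainable from its parents' genotypes, so the pedigree is consistent.

Yes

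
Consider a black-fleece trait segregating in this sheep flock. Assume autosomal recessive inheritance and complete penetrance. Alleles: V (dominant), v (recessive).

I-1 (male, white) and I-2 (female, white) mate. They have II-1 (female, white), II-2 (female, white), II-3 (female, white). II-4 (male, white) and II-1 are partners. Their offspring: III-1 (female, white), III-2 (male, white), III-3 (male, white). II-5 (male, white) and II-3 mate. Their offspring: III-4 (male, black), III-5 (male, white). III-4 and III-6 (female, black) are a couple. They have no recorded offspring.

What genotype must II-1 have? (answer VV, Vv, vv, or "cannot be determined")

cannot be determined

II-1's phenotype allows VV or Vv, and no parent or child forces a single allele at both positions; consistent genotype assignments exist with II-1 as VV or Vv.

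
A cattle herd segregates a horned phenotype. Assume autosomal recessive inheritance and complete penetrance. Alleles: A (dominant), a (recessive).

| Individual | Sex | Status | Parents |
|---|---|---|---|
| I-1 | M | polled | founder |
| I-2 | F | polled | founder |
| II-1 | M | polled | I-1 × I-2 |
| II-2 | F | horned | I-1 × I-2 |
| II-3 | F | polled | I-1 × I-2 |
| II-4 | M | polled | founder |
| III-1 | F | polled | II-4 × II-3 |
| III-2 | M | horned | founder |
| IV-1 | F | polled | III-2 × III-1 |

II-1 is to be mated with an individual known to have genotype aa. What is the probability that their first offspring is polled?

I-1 is polled so carries A and passed a to II-2 (aa), so I-1 is Aa.
I-2 is polled so carries A and passed a to II-2 (aa), so I-2 is Aa.
II-1 is a polled offspring of I-1 (Aa) × I-2 (Aa), whose cross gives 1/4 AA : 1/2 Aa : 1/4 aa; conditioning on being polled, II-1 is AA with probability 1/3, Aa with probability 2/3.
Summing over parental genotype combinations, P(offspring is polled) = 1/3·1 + 2/3·1/2 = 2/3.

2/3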